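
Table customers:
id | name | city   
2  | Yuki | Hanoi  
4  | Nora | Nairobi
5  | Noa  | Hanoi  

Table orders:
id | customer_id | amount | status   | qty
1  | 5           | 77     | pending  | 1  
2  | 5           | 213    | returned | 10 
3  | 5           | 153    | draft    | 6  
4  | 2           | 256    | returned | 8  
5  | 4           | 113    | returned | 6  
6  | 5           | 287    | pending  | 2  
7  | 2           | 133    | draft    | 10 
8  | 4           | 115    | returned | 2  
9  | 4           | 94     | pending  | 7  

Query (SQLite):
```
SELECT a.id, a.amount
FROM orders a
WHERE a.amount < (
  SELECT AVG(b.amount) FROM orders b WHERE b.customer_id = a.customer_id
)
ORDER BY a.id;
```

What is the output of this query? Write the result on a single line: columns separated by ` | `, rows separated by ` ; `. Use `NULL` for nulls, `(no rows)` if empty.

1 | 77 ; 3 | 153 ; 7 | 133 ; 9 | 94

For each orders row a, compute AVG(amount) over rows sharing a.customer_id.
Keep row a if a.amount < that per-group AVG.
  customer_id=2: AVG(amount) = 194.5
  customer_id=4: AVG(amount) = 107.333333
  customer_id=5: AVG(amount) = 182.5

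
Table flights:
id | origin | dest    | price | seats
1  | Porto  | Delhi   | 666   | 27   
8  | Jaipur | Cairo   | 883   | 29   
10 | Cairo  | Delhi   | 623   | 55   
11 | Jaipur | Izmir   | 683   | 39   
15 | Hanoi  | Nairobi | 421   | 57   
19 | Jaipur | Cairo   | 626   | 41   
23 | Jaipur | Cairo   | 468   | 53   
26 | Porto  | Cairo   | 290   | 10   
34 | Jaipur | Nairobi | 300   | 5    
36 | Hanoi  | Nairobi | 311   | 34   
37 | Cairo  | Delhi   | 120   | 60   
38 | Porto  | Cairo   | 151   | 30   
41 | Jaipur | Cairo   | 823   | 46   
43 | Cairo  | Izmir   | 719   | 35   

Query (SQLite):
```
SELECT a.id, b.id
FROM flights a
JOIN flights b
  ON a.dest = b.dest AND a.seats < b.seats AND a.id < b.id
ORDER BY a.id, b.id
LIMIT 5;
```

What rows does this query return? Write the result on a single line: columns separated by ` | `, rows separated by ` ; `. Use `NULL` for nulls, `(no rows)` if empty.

1 | 10 ; 1 | 37 ; 8 | 19 ; 8 | 23 ; 8 | 38

Pairs (a,b) with same dest, a.seats < b.seats, a.id < b.id.
dest groups: Cairo:{8,19,23,26,38,41} Delhi:{1,10,37} Izmir:{11,43} Nairobi:{15,34,36}
Ordered by (a.id, b.id); first 5.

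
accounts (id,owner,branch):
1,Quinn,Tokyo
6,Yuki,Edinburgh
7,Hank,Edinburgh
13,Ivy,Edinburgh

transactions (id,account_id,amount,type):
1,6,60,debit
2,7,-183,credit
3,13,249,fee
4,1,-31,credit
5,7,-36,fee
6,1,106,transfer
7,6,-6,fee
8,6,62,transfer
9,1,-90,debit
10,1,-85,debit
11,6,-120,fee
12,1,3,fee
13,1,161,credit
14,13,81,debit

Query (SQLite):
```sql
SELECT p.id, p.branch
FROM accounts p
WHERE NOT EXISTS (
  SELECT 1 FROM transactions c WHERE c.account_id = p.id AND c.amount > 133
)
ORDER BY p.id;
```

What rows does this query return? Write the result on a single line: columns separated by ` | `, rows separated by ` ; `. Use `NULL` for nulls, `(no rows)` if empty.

For each accounts row, check whether any transactions with matching account_id has amount > 133.
Keep rows where that is false.

6 | Edinburgh ; 7 | Edinburgh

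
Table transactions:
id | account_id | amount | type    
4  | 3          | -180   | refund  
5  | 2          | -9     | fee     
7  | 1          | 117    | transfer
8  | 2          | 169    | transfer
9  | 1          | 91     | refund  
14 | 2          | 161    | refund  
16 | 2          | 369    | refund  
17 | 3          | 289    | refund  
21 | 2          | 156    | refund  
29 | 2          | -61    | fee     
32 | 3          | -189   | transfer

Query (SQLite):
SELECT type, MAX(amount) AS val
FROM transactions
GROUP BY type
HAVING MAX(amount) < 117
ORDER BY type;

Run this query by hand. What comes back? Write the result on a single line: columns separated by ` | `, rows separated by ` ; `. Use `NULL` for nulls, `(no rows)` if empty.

Partition transactions by type; compute MAX(amount) within each group.
HAVING: keep groups where MAX(amount) < 117.
  fee: ids {5, 29} → MAX(amount)=-9
  refund: ids {4, 9, 14, 16, 17, 21} → MAX(amount)=369
  transfer: ids {7, 8, 32} → MAX(amount)=169

fee | -9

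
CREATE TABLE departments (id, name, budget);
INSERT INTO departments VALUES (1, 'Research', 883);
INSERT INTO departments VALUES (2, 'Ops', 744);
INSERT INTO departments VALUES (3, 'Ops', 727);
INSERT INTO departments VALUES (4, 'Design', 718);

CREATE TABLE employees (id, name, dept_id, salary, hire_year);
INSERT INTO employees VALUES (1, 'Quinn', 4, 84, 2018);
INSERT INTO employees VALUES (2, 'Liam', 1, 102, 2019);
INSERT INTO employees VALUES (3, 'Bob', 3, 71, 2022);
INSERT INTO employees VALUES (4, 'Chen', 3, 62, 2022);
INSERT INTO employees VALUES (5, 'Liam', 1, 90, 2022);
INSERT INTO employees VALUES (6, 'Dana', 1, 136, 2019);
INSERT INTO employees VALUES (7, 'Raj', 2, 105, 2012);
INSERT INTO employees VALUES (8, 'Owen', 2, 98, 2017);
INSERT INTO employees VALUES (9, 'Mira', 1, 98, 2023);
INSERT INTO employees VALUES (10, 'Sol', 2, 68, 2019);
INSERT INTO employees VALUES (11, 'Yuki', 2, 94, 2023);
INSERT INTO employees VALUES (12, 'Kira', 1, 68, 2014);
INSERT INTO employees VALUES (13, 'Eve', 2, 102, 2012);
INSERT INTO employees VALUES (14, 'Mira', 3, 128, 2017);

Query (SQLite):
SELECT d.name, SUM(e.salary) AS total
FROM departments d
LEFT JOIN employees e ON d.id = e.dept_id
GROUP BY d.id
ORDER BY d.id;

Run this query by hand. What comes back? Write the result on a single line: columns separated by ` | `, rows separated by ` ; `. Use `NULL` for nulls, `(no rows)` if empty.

Research | 494 ; Ops | 467 ; Ops | 261 ; Design | 84

LEFT JOIN keeps every departments row; unmatched ones get NULL for employees columns.
Group by departments.id and compute SUM(e.salary). SUM over an all-NULL group is NULL.
  1: ids {2, 5, 6, 9, 12} → SUM(e.salary)=494
  2: ids {7, 8, 10, 11, 13} → SUM(e.salary)=467
  3: ids {3, 4, 14} → SUM(e.salary)=261
  4: ids {1} → SUM(e.salary)=84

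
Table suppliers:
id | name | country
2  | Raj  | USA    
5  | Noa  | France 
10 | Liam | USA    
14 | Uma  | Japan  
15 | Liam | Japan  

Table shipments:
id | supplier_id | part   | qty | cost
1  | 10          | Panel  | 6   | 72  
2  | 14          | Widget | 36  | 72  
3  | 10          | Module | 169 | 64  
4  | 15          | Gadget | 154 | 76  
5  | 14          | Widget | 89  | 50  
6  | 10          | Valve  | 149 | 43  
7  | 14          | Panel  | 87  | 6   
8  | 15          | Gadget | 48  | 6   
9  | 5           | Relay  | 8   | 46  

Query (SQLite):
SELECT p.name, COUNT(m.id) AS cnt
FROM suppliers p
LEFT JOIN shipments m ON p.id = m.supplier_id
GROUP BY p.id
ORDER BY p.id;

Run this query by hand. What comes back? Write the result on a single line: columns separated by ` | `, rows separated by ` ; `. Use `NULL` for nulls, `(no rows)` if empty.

LEFT JOIN keeps every suppliers row; unmatched ones get NULL for shipments columns.
Group by suppliers.id and compute COUNT(m.id). COUNT(col) of an all-NULL group is 0.
  2: ids {—} → COUNT(m.id)=0
  5: ids {9} → COUNT(m.id)=1
  10: ids {1, 3, 6} → COUNT(m.id)=3
  14: ids {2, 5, 7} → COUNT(m.id)=3
  15: ids {4, 8} → COUNT(m.id)=2

Raj | 0 ; Noa | 1 ; Liam | 3 ; Uma | 3 ; Liam | 2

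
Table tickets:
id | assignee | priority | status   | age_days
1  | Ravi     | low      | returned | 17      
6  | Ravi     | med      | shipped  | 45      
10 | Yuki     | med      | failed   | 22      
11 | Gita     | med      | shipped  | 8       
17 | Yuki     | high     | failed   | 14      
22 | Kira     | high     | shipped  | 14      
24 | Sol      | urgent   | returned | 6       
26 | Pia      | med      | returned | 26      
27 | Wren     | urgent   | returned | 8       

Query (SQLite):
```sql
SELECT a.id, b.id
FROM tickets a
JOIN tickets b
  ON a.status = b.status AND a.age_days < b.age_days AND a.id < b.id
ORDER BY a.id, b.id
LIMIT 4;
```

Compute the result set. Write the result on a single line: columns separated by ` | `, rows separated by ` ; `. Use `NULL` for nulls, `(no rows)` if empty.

Pairs (a,b) with same status, a.age_days < b.age_days, a.id < b.id.
status groups: failed:{10,17} returned:{1,24,26,27} shipped:{6,11,22}
Ordered by (a.id, b.id); first 4.

1 | 26 ; 11 | 22 ; 24 | 26 ; 24 | 27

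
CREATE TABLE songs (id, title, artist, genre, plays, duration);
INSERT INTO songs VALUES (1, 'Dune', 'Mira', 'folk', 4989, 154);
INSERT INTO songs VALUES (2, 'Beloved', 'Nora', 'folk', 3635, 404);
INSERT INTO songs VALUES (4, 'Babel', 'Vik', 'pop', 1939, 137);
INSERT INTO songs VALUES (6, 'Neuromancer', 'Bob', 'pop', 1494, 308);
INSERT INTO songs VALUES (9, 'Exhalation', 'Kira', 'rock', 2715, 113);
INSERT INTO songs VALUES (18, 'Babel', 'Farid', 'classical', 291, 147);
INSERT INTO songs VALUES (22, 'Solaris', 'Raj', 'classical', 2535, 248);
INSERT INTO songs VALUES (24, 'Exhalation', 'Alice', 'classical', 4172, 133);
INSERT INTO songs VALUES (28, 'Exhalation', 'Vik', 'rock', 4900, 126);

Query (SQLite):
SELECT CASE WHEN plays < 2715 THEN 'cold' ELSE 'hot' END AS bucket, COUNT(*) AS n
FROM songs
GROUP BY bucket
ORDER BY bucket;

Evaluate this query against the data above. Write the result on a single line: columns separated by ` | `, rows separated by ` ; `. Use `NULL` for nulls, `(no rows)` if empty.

cold | 4 ; hot | 5

Bucket rows by plays < 2715 → 'cold' else 'hot'; count each bucket.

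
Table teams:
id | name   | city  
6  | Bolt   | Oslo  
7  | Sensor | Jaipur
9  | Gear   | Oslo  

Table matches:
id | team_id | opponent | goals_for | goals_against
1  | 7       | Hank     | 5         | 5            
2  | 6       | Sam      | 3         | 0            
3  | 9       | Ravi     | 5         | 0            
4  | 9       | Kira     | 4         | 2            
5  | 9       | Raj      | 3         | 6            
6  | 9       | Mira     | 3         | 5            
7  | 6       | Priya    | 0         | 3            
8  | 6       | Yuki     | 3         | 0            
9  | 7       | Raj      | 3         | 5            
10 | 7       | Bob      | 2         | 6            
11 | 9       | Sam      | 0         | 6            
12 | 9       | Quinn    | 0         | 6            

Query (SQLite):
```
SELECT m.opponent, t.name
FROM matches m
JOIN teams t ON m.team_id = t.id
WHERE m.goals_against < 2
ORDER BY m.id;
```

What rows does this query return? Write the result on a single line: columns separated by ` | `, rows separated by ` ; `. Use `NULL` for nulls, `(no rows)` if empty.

Sam | Bolt ; Ravi | Gear ; Yuki | Bolt

Each matches row matches the teams row where team_id = teams.id.
Then keep rows with m.goals_against < 2.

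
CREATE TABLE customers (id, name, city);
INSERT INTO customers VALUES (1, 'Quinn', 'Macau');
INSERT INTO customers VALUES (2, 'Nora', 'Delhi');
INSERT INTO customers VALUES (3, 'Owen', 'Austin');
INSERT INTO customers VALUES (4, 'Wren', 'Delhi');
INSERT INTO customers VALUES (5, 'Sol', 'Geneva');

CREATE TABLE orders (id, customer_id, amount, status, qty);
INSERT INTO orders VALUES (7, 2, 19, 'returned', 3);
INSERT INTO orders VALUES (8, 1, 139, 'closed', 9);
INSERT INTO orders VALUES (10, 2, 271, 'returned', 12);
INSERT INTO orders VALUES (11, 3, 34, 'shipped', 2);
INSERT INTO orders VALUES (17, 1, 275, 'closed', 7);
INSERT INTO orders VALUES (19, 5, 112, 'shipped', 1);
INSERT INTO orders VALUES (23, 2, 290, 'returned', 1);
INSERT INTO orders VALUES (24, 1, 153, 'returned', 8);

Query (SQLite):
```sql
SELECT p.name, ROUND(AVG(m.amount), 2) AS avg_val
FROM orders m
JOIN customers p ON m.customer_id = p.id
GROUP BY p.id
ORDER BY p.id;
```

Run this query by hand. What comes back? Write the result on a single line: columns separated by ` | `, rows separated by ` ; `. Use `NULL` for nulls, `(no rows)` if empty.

Quinn | 189 ; Nora | 193.33 ; Owen | 34 ; Sol | 112

Join each orders row to its customers via customer_id.
Group joined rows by customers.id; compute ROUND(AVG(m.amount), 2) per group.
  1: ids {8, 17, 24} → ROUND(AVG(m.amount), 2)=189
  2: ids {7, 10, 23} → ROUND(AVG(m.amount), 2)=193.33
  3: ids {11} → ROUND(AVG(m.amount), 2)=34
  5: ids {19} → ROUND(AVG(m.amount), 2)=112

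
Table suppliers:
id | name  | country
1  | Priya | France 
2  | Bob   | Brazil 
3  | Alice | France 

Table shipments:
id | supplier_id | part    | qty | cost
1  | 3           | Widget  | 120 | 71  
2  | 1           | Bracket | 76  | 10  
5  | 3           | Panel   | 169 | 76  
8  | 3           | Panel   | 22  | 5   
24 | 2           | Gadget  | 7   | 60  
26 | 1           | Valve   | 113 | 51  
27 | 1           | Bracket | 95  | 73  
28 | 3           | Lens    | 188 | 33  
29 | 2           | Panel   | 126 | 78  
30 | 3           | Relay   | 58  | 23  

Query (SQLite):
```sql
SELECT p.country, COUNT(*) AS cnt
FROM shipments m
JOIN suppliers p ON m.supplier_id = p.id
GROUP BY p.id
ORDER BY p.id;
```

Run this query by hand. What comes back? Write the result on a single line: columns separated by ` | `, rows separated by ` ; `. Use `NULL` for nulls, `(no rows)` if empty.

France | 3 ; Brazil | 2 ; France | 5

Join each shipments row to its suppliers via supplier_id.
Group joined rows by suppliers.id; compute COUNT(*) per group.
  1: ids {2, 26, 27} → COUNT(*)=3
  2: ids {24, 29} → COUNT(*)=2
  3: ids {1, 5, 8, 28, 30} → COUNT(*)=5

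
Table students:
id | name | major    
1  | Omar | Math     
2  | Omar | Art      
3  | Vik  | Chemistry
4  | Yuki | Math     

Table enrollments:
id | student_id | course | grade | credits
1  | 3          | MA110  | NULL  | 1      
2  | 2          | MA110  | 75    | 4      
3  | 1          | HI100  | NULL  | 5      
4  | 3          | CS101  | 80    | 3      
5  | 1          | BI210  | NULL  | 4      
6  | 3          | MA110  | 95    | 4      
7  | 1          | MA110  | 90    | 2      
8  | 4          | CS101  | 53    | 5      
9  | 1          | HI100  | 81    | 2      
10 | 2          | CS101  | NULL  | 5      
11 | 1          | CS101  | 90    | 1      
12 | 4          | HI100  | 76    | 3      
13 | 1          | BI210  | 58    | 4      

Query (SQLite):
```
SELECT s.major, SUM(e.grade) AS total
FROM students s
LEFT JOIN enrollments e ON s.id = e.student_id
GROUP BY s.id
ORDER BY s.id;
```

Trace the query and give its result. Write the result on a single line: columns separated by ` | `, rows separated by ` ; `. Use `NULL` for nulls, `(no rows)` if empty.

Math | 319 ; Art | 75 ; Chemistry | 175 ; Math | 129

LEFT JOIN keeps every students row; unmatched ones get NULL for enrollments columns.
Group by students.id and compute SUM(e.grade). SUM over an all-NULL group is NULL.
  1: ids {3, 5, 7, 9, 11, 13} → SUM(e.grade)=319
  2: ids {2, 10} → SUM(e.grade)=75
  3: ids {1, 4, 6} → SUM(e.grade)=175
  4: ids {8, 12} → SUM(e.grade)=129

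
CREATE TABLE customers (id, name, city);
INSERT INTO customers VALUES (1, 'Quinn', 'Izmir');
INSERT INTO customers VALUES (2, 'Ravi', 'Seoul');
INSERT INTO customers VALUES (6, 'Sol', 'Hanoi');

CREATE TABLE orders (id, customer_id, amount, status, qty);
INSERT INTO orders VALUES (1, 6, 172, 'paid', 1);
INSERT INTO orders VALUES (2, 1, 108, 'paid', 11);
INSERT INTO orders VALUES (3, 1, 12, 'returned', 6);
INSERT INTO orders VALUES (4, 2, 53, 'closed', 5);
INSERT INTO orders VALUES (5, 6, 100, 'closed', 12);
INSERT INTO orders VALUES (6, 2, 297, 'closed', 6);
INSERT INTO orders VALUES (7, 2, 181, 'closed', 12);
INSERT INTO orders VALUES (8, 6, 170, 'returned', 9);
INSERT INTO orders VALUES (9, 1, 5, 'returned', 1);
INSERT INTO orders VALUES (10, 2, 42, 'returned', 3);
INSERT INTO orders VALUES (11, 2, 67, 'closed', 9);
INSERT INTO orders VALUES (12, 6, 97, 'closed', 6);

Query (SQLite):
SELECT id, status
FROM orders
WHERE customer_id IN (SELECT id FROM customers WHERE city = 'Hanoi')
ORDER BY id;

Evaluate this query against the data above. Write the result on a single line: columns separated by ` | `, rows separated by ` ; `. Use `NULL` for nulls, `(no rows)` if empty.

Inner query: customers.id where city = 'Hanoi'.
Outer: keep orders rows whose customer_id is in that set.
Inner query → {6}

1 | paid ; 5 | closed ; 8 | returned ; 12 | closed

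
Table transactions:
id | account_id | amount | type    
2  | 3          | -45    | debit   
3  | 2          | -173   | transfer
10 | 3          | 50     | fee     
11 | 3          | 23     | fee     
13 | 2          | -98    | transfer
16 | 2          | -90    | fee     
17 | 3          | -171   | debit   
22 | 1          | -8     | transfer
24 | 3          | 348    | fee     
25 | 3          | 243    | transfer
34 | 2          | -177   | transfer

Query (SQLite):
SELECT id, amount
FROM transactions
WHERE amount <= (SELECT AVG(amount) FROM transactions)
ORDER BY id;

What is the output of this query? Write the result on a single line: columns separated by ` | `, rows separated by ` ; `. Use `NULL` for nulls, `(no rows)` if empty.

Scalar subquery: AVG(amount) over all transactions rows = -8.909091 (≈; comparison uses full precision).
Keep rows where amount <= that value.

2 | -45 ; 3 | -173 ; 13 | -98 ; 16 | -90 ; 17 | -171 ; 34 | -177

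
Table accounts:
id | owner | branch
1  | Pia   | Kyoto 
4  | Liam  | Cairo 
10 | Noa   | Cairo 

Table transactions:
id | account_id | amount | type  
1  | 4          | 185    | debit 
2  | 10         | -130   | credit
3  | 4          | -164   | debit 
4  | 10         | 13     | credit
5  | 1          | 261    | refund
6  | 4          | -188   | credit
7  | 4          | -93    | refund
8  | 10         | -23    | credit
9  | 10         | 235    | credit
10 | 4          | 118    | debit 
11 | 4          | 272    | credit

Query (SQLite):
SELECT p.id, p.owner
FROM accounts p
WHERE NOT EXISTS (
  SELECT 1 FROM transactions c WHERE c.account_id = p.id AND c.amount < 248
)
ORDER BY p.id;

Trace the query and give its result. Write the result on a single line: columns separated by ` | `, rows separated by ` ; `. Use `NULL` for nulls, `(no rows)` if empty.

For each accounts row, check whether any transactions with matching account_id has amount < 248.
Keep rows where that is false.

1 | Pia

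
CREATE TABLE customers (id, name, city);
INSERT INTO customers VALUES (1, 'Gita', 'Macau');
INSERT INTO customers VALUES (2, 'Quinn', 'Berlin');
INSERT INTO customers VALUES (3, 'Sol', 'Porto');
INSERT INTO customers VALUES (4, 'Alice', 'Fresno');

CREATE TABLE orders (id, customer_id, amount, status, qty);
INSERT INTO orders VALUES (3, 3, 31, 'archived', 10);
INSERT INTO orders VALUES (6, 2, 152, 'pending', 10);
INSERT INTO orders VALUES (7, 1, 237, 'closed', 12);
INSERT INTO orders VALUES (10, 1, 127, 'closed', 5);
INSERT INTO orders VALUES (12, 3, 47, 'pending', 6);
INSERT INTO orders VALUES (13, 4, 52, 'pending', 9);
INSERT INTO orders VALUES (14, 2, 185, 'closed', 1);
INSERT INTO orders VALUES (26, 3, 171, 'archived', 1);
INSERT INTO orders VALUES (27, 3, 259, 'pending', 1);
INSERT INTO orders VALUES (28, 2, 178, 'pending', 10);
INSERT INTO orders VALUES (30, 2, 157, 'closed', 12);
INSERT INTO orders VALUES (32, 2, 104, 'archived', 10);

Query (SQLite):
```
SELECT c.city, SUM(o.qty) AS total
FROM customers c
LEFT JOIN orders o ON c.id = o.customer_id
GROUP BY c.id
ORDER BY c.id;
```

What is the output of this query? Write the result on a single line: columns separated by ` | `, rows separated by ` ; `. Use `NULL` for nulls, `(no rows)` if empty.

LEFT JOIN keeps every customers row; unmatched ones get NULL for orders columns.
Group by customers.id and compute SUM(o.qty). SUM over an all-NULL group is NULL.
  1: ids {7, 10} → SUM(o.qty)=17
  2: ids {6, 14, 28, 30, 32} → SUM(o.qty)=43
  3: ids {3, 12, 26, 27} → SUM(o.qty)=18
  4: ids {13} → SUM(o.qty)=9

Macau | 17 ; Berlin | 43 ; Porto | 18 ; Fresno | 9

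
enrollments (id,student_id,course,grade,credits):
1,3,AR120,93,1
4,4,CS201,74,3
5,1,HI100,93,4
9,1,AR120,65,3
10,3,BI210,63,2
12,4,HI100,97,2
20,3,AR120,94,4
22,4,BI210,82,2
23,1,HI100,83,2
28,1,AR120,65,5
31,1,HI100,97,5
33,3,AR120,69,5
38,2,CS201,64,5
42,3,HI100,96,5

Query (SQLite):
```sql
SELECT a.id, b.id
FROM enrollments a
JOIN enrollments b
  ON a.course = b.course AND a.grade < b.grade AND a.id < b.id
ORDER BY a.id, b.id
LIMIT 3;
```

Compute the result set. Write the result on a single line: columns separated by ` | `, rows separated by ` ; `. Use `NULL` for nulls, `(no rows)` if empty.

Pairs (a,b) with same course, a.grade < b.grade, a.id < b.id.
course groups: AR120:{1,9,20,28,33} BI210:{10,22} CS201:{4,38} HI100:{5,12,23,31,42}
Ordered by (a.id, b.id); first 3.

1 | 20 ; 5 | 12 ; 5 | 31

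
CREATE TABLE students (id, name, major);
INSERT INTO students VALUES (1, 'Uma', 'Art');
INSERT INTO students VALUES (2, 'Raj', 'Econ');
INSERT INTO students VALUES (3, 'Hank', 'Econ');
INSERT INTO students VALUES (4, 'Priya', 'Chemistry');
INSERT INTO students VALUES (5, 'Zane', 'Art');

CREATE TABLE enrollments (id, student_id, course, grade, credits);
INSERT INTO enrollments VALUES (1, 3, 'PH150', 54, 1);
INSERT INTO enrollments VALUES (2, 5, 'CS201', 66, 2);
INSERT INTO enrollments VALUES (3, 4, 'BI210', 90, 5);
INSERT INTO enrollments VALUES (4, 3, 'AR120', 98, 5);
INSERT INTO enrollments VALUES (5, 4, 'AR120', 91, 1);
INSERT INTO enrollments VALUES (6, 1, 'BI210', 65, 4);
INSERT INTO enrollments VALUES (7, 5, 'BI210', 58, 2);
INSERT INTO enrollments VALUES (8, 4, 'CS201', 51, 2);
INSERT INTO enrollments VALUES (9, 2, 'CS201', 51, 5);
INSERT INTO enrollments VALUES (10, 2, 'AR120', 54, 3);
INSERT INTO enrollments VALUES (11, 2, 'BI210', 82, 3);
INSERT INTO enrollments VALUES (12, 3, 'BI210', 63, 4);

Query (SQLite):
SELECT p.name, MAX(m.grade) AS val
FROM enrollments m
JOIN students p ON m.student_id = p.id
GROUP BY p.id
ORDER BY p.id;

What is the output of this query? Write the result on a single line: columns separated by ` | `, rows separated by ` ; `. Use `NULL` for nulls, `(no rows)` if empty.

Uma | 65 ; Raj | 82 ; Hank | 98 ; Priya | 91 ; Zane | 66

Join each enrollments row to its students via student_id.
Group joined rows by students.id; compute MAX(m.grade) per group.
  1: ids {6} → MAX(m.grade)=65
  2: ids {9, 10, 11} → MAX(m.grade)=82
  3: ids {1, 4, 12} → MAX(m.grade)=98
  4: ids {3, 5, 8} → MAX(m.grade)=91
  5: ids {2, 7} → MAX(m.grade)=66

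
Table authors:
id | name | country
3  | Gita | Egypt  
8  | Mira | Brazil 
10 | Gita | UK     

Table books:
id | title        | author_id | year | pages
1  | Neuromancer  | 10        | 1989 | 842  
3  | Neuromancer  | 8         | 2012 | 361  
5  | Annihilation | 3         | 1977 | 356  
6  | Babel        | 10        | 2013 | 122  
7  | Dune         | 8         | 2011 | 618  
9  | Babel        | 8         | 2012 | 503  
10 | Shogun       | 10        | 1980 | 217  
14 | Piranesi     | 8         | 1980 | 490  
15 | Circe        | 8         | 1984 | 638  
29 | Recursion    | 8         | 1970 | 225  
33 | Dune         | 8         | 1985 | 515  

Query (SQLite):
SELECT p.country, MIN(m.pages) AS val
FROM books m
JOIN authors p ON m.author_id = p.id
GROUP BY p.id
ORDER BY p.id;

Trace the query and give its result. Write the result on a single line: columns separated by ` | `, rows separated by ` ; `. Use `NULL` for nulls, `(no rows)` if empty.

Join each books row to its authors via author_id.
Group joined rows by authors.id; compute MIN(m.pages) per group.
  3: ids {5} → MIN(m.pages)=356
  8: ids {3, 7, 9, 14, 15, 29, 33} → MIN(m.pages)=225
  10: ids {1, 6, 10} → MIN(m.pages)=122

Egypt | 356 ; Brazil | 225 ; UK | 122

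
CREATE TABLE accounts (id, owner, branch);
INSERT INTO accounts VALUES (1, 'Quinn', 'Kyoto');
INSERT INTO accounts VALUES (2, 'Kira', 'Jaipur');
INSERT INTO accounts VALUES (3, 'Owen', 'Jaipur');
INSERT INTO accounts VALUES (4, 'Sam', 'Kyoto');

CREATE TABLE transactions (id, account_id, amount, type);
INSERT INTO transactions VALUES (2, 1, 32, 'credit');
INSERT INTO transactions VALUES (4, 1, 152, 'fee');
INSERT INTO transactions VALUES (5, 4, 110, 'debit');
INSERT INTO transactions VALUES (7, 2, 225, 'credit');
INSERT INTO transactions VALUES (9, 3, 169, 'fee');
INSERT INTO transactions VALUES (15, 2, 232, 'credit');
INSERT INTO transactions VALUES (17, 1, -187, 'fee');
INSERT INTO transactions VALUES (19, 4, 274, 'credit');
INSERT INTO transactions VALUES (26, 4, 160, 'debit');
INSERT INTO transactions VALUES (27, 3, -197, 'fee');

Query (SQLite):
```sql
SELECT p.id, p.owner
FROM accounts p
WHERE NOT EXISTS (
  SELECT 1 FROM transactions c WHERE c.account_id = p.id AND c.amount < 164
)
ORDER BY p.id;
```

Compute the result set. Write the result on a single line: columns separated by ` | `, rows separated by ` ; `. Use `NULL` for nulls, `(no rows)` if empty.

2 | Kira

For each accounts row, check whether any transactions with matching account_id has amount < 164.
Keep rows where that is false.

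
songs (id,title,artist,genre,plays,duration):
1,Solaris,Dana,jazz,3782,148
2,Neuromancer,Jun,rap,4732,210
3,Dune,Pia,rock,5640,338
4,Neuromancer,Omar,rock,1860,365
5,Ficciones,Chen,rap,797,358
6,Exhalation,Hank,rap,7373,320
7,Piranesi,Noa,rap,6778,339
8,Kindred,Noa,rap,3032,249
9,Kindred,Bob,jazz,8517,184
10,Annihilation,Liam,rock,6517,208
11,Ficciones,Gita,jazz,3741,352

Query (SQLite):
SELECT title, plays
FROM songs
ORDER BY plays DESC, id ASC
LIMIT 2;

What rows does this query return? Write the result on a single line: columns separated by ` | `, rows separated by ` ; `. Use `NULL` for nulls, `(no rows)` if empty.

Sort by plays desc, tiebreak id asc: (8517, id=9), (7373, id=6), (6778, id=7), (6517, id=10), (5640, id=3) …. Take first 2.

Kindred | 8517 ; Exhalation | 7373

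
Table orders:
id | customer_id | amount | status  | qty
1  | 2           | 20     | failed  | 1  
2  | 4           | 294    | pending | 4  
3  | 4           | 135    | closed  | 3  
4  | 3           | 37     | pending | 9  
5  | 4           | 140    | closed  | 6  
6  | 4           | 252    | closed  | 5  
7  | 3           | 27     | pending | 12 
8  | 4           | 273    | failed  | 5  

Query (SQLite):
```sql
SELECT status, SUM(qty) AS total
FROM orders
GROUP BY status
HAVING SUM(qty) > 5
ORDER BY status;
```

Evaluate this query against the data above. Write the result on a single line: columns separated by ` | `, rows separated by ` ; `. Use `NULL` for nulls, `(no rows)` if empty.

closed | 14 ; failed | 6 ; pending | 25

Partition orders by status; compute SUM(qty) within each group.
HAVING: keep groups where SUM(qty) > 5.
  closed: ids {3, 5, 6} → SUM(qty)=14
  failed: ids {1, 8} → SUM(qty)=6
  pending: ids {2, 4, 7} → SUM(qty)=25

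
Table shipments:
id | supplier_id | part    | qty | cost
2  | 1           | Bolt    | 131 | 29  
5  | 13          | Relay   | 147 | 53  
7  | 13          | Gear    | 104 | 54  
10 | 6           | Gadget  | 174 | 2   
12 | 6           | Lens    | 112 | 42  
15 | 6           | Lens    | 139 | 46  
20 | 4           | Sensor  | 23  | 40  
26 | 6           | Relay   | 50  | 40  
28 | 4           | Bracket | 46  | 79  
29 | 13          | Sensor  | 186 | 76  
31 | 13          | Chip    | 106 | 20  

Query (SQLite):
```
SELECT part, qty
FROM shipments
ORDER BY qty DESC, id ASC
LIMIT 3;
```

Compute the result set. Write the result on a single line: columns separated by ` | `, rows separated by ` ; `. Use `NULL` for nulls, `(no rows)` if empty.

Sort by qty desc, tiebreak id asc: (186, id=29), (174, id=10), (147, id=5), (139, id=15), (131, id=2), (112, id=12) …. Take first 3.

Sensor | 186 ; Gadget | 174 ; Relay | 147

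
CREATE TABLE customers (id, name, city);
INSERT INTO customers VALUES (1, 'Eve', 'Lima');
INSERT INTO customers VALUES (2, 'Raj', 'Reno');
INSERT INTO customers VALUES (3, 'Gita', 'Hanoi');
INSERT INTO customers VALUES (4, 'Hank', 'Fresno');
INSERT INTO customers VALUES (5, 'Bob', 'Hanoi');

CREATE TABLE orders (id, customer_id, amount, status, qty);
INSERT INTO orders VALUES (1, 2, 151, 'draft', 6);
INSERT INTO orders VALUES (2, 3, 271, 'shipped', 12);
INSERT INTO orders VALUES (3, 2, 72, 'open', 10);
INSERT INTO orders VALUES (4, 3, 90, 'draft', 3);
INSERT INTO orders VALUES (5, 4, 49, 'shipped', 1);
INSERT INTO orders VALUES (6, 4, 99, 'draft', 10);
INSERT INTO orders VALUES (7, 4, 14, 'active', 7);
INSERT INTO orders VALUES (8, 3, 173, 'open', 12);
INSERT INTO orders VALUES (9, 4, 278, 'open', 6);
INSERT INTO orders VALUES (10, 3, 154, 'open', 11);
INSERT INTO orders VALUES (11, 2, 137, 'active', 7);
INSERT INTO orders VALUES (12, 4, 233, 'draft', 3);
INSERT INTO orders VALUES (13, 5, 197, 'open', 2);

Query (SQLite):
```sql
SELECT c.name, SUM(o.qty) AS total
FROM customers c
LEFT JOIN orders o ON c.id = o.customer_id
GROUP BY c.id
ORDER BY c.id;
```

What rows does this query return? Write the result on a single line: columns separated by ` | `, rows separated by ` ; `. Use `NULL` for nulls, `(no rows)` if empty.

Eve | NULL ; Raj | 23 ; Gita | 38 ; Hank | 27 ; Bob | 2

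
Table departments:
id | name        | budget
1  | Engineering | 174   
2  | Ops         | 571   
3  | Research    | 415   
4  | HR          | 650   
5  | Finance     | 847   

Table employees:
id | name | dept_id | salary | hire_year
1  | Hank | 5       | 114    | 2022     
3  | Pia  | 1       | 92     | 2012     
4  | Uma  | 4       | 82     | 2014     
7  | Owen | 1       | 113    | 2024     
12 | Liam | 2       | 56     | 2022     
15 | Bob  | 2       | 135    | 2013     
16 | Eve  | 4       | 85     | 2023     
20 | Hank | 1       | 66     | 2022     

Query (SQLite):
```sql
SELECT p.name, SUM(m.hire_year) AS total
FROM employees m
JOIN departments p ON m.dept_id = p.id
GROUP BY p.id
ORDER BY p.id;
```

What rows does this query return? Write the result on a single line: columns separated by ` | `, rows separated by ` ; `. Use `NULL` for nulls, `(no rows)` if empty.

Join each employees row to its departments via dept_id.
Group joined rows by departments.id; compute SUM(m.hire_year) per group.
  1: ids {3, 7, 20} → SUM(m.hire_year)=6058
  2: ids {12, 15} → SUM(m.hire_year)=4035
  4: ids {4, 16} → SUM(m.hire_year)=4037
  5: ids {1} → SUM(m.hire_year)=2022

Engineering | 6058 ; Ops | 4035 ; HR | 4037 ; Finance | 2022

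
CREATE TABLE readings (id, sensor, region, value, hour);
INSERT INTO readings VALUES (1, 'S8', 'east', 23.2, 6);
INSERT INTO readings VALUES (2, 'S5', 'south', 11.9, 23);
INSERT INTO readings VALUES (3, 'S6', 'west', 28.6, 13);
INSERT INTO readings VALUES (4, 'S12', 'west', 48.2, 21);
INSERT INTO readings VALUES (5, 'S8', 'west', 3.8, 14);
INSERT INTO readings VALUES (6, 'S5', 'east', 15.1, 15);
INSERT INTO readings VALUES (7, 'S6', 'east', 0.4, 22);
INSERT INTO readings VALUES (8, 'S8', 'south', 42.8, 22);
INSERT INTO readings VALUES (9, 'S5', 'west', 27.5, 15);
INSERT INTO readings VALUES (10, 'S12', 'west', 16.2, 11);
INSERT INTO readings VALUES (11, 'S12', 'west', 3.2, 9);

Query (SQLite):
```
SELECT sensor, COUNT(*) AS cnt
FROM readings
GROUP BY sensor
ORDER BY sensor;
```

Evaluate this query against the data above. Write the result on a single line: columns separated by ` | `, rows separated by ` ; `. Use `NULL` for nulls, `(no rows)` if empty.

S12 | 3 ; S5 | 3 ; S6 | 2 ; S8 | 3

Partition readings by sensor; compute COUNT(*) within each group.
  S12: ids {4, 10, 11} → COUNT(*)=3
  S5: ids {2, 6, 9} → COUNT(*)=3
  S6: ids {3, 7} → COUNT(*)=2
  S8: ids {1, 5, 8} → COUNT(*)=3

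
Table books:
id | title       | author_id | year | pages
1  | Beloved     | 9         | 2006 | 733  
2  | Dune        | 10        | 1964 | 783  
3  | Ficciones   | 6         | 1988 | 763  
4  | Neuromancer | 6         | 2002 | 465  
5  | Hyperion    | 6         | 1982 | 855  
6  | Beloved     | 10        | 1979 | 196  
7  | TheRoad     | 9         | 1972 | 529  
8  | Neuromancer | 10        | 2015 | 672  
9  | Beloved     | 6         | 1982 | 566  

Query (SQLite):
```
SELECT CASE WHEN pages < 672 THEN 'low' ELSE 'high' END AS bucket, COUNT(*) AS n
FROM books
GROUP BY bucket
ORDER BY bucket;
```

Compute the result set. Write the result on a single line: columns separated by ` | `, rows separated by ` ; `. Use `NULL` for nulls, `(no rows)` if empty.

high | 5 ; low | 4

Bucket rows by pages < 672 → 'low' else 'high'; count each bucket.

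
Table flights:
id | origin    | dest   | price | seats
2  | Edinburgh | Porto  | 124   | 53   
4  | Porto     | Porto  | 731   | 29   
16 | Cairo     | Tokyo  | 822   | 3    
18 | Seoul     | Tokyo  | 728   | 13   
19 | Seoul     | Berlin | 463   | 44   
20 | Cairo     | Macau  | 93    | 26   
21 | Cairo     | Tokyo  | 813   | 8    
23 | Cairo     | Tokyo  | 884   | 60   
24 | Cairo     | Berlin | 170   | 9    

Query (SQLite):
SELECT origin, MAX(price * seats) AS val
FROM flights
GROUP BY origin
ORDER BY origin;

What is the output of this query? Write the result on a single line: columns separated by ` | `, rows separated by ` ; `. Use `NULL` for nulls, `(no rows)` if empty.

For each row compute price * seats.
Group by origin; take MAX of the expression per group.
  Cairo: ids {16, 20, 21, 23, 24} → MAX(price * seats)=53040
  Edinburgh: ids {2} → MAX(price * seats)=6572
  Porto: ids {4} → MAX(price * seats)=21199
  Seoul: ids {18, 19} → MAX(price * seats)=20372

Cairo | 53040 ; Edinburgh | 6572 ; Porto | 21199 ; Seoul | 20372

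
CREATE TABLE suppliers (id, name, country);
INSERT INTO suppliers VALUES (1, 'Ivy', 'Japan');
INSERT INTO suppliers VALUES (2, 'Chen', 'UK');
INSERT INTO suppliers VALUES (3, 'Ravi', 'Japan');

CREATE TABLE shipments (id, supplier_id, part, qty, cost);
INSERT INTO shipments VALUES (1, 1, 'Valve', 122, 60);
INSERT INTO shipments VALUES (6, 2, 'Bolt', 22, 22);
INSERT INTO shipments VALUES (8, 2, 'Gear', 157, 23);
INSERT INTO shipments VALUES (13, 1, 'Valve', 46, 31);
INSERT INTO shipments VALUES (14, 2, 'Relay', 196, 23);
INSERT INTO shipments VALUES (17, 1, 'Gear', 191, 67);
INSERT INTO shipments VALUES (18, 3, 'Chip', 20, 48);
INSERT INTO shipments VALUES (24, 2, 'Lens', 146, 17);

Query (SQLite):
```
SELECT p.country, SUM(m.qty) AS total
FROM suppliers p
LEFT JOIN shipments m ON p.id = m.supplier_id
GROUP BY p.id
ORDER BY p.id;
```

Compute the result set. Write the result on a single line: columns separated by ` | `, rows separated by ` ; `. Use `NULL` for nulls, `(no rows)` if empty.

LEFT JOIN keeps every suppliers row; unmatched ones get NULL for shipments columns.
Group by suppliers.id and compute SUM(m.qty). SUM over an all-NULL group is NULL.
  1: ids {1, 13, 17} → SUM(m.qty)=359
  2: ids {6, 8, 14, 24} → SUM(m.qty)=521
  3: ids {18} → SUM(m.qty)=20

Japan | 359 ; UK | 521 ; Japan | 20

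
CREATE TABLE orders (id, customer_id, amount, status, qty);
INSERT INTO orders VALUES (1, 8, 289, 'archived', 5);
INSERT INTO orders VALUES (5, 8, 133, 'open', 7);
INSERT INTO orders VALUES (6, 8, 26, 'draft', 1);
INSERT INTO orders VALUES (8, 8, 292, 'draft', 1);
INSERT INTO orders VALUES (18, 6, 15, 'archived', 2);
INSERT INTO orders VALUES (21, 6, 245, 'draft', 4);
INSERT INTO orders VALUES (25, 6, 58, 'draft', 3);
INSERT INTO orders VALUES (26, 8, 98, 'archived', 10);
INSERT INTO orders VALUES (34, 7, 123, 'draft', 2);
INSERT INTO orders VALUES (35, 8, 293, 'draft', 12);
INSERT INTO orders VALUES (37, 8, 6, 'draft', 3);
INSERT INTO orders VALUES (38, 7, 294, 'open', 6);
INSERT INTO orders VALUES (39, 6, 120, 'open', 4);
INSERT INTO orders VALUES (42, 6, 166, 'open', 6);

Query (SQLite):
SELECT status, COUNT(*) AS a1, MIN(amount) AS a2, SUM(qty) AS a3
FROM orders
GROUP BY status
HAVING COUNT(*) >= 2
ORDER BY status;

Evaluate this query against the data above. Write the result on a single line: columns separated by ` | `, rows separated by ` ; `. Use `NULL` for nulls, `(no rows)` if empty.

Group orders by status.
Per group compute: COUNT(*), MIN(amount), SUM(qty).
HAVING: drop groups with fewer than 2 rows.
  archived: ids {1, 18, 26} → COUNT(*)=3, MIN(amount)=15, SUM(qty)=17
  draft: ids {6, 8, 21, 25, 34, 35, 37} → COUNT(*)=7, MIN(amount)=6, SUM(qty)=26
  open: ids {5, 38, 39, 42} → COUNT(*)=4, MIN(amount)=120, SUM(qty)=23

archived | 3 | 15 | 17 ; draft | 7 | 6 | 26 ; open | 4 | 120 | 23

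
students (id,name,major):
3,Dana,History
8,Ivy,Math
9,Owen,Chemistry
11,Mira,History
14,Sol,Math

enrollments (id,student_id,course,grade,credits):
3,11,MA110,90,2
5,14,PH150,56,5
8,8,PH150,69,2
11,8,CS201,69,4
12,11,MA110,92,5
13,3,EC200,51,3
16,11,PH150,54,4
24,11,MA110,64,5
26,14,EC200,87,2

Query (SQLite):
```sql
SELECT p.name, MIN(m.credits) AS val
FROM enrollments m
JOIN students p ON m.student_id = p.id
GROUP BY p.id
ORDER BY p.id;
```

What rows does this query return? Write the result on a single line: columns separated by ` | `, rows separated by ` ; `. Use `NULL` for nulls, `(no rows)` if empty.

Join each enrollments row to its students via student_id.
Group joined rows by students.id; compute MIN(m.credits) per group.
  3: ids {13} → MIN(m.credits)=3
  8: ids {8, 11} → MIN(m.credits)=2
  11: ids {3, 12, 16, 24} → MIN(m.credits)=2
  14: ids {5, 26} → MIN(m.credits)=2

Dana | 3 ; Ivy | 2 ; Mira | 2 ; Sol | 2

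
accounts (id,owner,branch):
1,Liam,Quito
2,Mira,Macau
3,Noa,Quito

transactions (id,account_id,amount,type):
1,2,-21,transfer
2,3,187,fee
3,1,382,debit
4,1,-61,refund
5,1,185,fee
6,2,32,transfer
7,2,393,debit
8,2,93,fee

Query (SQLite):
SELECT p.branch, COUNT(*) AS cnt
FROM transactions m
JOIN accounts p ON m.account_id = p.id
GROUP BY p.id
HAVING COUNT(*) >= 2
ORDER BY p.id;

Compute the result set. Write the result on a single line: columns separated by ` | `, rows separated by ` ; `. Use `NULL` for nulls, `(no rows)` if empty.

Join each transactions row to its accounts via account_id.
Group joined rows by accounts.id; compute COUNT(*) per group.
HAVING: keep groups with count ≥ 2.
  1: ids {3, 4, 5} → COUNT(*)=3
  2: ids {1, 6, 7, 8} → COUNT(*)=4
  3: ids {2} → COUNT(*)=1

Quito | 3 ; Macau | 4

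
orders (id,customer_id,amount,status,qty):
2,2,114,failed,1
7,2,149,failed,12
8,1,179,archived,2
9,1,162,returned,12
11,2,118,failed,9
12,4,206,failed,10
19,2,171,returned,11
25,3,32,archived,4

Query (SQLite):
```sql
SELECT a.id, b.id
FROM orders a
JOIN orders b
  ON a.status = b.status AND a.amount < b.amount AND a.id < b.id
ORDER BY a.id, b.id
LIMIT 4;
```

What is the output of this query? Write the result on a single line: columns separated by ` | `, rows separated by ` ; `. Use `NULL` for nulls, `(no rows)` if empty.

2 | 7 ; 2 | 11 ; 2 | 12 ; 7 | 12

Pairs (a,b) with same status, a.amount < b.amount, a.id < b.id.
status groups: archived:{8,25} failed:{2,7,11,12} returned:{9,19}
Ordered by (a.id, b.id); first 4.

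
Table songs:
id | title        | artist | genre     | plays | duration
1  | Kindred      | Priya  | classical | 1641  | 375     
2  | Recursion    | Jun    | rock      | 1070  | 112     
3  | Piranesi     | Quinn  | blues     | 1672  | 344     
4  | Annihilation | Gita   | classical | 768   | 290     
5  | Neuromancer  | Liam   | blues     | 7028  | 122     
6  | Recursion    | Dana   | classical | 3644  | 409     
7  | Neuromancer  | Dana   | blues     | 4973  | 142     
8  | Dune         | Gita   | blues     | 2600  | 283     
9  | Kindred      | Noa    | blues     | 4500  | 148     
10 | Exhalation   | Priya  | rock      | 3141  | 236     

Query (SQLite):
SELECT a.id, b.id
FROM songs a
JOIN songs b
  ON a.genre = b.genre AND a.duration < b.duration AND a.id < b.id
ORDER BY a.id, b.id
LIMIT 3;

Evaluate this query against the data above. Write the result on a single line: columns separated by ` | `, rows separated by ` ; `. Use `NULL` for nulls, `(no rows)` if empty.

Pairs (a,b) with same genre, a.duration < b.duration, a.id < b.id.
genre groups: blues:{3,5,7,8,9} classical:{1,4,6} rock:{2,10}
Ordered by (a.id, b.id); first 3.

1 | 6 ; 2 | 10 ; 4 | 6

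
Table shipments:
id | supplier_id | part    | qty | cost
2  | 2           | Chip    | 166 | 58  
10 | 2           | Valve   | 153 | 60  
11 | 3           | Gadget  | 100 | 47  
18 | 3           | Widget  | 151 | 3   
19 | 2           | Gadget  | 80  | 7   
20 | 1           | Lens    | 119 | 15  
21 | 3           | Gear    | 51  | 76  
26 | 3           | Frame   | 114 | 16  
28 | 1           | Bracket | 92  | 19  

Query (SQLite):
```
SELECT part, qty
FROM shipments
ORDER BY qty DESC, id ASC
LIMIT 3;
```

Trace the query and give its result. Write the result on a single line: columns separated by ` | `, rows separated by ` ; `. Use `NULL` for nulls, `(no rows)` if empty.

Chip | 166 ; Valve | 153 ; Widget | 151

Sort by qty desc, tiebreak id asc: (166, id=2), (153, id=10), (151, id=18), (119, id=20), (114, id=26), (100, id=11) …. Take first 3.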